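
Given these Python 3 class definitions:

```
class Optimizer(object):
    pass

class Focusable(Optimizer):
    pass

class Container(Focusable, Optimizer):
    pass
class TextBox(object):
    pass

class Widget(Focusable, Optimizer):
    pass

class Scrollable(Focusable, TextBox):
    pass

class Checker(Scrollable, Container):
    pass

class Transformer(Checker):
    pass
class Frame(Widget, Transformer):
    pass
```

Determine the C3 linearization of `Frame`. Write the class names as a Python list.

L[Frame] = Frame + merge(L[Widget], L[Transformer], [Widget Transformer])
  take Widget:  [Widget Focusable Optimizer object] + [Transformer Checker Scrollable Container Focusable Optimizer TextBox object] + [Widget Transformer]
  take Transformer:  [Focusable Optimizer object] + [Transformer Checker Scrollable Container Focusable Optimizer TextBox object] + [Transformer]
  take Checker:  [Focusable Optimizer object] + [Checker Scrollable Container Focusable Optimizer TextBox object]
  take Scrollable:  [Focusable Optimizer object] + [Scrollable Container Focusable Optimizer TextBox object]
  take Container:  [Focusable Optimizer object] + [Container Focusable Optimizer TextBox object]
  take Focusable:  [Focusable Optimizer object] + [Focusable Optimizer TextBox object]
  take Optimizer:  [Optimizer object] + [Optimizer TextBox object]
  take TextBox:  [object] + [TextBox object]
  take object:  [object] + [object]

[Frame, Widget, Transformer, Checker, Scrollable, Container, Focusable, Optimizer, TextBox, object]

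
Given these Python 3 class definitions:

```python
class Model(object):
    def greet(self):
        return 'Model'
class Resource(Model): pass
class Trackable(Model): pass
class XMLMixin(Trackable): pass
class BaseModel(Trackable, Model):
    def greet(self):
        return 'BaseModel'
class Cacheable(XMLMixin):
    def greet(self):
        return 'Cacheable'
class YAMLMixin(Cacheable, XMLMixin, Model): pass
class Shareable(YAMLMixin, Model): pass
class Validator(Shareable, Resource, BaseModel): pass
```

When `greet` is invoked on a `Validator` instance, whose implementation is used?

Cacheable

L[Validator] = Validator + merge(L[Shareable], L[Resource], L[BaseModel], [Shareable Resource BaseModel])
  take Shareable:  [Shareable YAMLMixin Cacheable XMLMixin Trackable Model object] + [Resource Model object] + [BaseModel Trackable Model object] + [Shareable Resource BaseModel]
  take YAMLMixin:  [YAMLMixin Cacheable XMLMixin Trackable Model object] + [Resource Model object] + [BaseModel Trackable Model object] + [Resource BaseModel]
  take Cacheable:  [Cacheable XMLMixin Trackable Model object] + [Resource Model object] + [BaseModel Trackable Model object] + [Resource BaseModel]
  take XMLMixin:  [XMLMixin Trackable Model object] + [Resource Model object] + [BaseModel Trackable Model object] + [Resource BaseModel]
  take Resource:  [Trackable Model object] + [Resource Model object] + [BaseModel Trackable Model object] + [Resource BaseModel]
  take BaseModel:  [Trackable Model object] + [Model object] + [BaseModel Trackable Model object] + [BaseModel]
  take Trackable:  [Trackable Model object] + [Model object] + [Trackable Model object]
  take Model:  [Model object] + [Model object] + [Model object]
  take object:  [object] + [object] + [object]
MRO: Validator Shareable YAMLMixin Cacheable XMLMixin Resource BaseModel Trackable Model object
greet is defined in: BaseModel, Cacheable, Model. First along the MRO is Cacheable.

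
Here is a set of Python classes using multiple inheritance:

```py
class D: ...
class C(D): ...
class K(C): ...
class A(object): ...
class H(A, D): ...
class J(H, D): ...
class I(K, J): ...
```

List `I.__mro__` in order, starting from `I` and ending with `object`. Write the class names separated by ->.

L[I] = I + merge(L[K], L[J], [K J])
  take K:  [K C D object] + [J H A D object] + [K J]
  take C:  [C D object] + [J H A D object] + [J]
  take J:  [D object] + [J H A D object] + [J]
  take H:  [D object] + [H A D object]
  take A:  [D object] + [A D object]
  take D:  [D object] + [D object]
  take object:  [object] + [object]

I -> K -> C -> J -> H -> A -> D -> object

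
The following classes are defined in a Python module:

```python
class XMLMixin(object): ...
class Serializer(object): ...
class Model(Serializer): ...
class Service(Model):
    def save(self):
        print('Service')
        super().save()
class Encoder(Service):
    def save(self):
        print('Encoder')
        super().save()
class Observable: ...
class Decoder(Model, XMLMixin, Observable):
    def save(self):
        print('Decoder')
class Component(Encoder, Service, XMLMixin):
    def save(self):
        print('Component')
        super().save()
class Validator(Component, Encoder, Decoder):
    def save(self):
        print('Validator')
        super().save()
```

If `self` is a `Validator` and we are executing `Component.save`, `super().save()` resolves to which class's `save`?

Encoder

L[Validator] = Validator + merge(L[Component], L[Encoder], L[Decoder], [Component Encoder Decoder])
  take Component:  [Component Encoder Service Model Serializer XMLMixin object] + [Encoder Service Model Serializer object] + [Decoder Model Serializer XMLMixin Observable object] + [Component Encoder Decoder]
  take Encoder:  [Encoder Service Model Serializer XMLMixin object] + [Encoder Service Model Serializer object] + [Decoder Model Serializer XMLMixin Observable object] + [Encoder Decoder]
  take Service:  [Service Model Serializer XMLMixin object] + [Service Model Serializer object] + [Decoder Model Serializer XMLMixin Observable object] + [Decoder]
  take Decoder:  [Model Serializer XMLMixin object] + [Model Serializer object] + [Decoder Model Serializer XMLMixin Observable object] + [Decoder]
  take Model:  [Model Serializer XMLMixin object] + [Model Serializer object] + [Model Serializer XMLMixin Observable object]
  take Serializer:  [Serializer XMLMixin object] + [Serializer object] + [Serializer XMLMixin Observable object]
  take XMLMixin:  [XMLMixin object] + [object] + [XMLMixin Observable object]
  take Observable:  [object] + [object] + [Observable object]
  take object:  [object] + [object] + [object]
MRO: Validator Component Encoder Service Decoder Model Serializer XMLMixin Observable object
super() in Component.save on a Validator instance goes to the class after Component in Validator's MRO: Encoder.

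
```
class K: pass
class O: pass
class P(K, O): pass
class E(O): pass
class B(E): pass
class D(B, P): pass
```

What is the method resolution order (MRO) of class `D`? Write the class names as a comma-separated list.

D, B, E, P, K, O, object

L[D] = D + merge(L[B], L[P], [B P])
  take B:  [B E O object] + [P K O object] + [B P]
  take E:  [E O object] + [P K O object] + [P]
  take P:  [O object] + [P K O object] + [P]
  take K:  [O object] + [K O object]
  take O:  [O object] + [O object]
  take object:  [object] + [object]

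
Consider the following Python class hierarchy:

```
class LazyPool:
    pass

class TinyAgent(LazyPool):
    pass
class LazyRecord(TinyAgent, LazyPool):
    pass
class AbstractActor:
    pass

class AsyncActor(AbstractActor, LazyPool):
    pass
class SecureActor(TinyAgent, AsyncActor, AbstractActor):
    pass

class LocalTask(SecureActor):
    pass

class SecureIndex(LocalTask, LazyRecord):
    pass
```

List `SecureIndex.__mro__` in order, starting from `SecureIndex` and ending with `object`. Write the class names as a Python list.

L[SecureIndex] = SecureIndex + merge(L[LocalTask], L[LazyRecord], [LocalTask LazyRecord])
  take LocalTask:  [LocalTask SecureActor TinyAgent AsyncActor AbstractActor LazyPool object] + [LazyRecord TinyAgent LazyPool object] + [LocalTask LazyRecord]
  take SecureActor:  [SecureActor TinyAgent AsyncActor AbstractActor LazyPool object] + [LazyRecord TinyAgent LazyPool object] + [LazyRecord]
  take LazyRecord:  [TinyAgent AsyncActor AbstractActor LazyPool object] + [LazyRecord TinyAgent LazyPool object] + [LazyRecord]
  take TinyAgent:  [TinyAgent AsyncActor AbstractActor LazyPool object] + [TinyAgent LazyPool object]
  take AsyncActor:  [AsyncActor AbstractActor LazyPool object] + [LazyPool object]
  take AbstractActor:  [AbstractActor LazyPool object] + [LazyPool object]
  take LazyPool:  [LazyPool object] + [LazyPool object]
  take object:  [object] + [object]

[SecureIndex, LocalTask, SecureActor, LazyRecord, TinyAgent, AsyncActor, AbstractActor, LazyPool, object]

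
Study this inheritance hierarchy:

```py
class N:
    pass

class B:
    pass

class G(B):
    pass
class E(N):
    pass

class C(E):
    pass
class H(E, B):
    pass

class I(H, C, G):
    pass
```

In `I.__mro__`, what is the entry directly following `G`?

B

L[I] = I + merge(L[H], L[C], L[G], [H C G])
  take H:  [H E N B object] + [C E N object] + [G B object] + [H C G]
  take C:  [E N B object] + [C E N object] + [G B object] + [C G]
  take E:  [E N B object] + [E N object] + [G B object] + [G]
  take N:  [N B object] + [N object] + [G B object] + [G]
  take G:  [B object] + [object] + [G B object] + [G]
  take B:  [B object] + [object] + [B object]
  take object:  [object] + [object] + [object]
MRO: I H C E N G B object
G is at position 5; next is B.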